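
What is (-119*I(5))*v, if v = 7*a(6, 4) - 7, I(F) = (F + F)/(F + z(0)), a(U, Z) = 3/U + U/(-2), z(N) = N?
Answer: 5831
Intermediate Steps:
a(U, Z) = 3/U - U/2 (a(U, Z) = 3/U + U*(-½) = 3/U - U/2)
I(F) = 2 (I(F) = (F + F)/(F + 0) = (2*F)/F = 2)
v = -49/2 (v = 7*(3/6 - ½*6) - 7 = 7*(3*(⅙) - 3) - 7 = 7*(½ - 3) - 7 = 7*(-5/2) - 7 = -35/2 - 7 = -49/2 ≈ -24.500)
(-119*I(5))*v = -119*2*(-49/2) = -238*(-49/2) = 5831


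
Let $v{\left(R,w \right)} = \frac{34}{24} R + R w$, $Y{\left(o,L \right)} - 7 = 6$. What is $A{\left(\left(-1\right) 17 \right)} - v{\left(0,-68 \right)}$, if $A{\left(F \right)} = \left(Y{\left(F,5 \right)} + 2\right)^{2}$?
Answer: $225$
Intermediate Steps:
$Y{\left(o,L \right)} = 13$ ($Y{\left(o,L \right)} = 7 + 6 = 13$)
$v{\left(R,w \right)} = \frac{17 R}{12} + R w$ ($v{\left(R,w \right)} = 34 \cdot \frac{1}{24} R + R w = \frac{17 R}{12} + R w$)
$A{\left(F \right)} = 225$ ($A{\left(F \right)} = \left(13 + 2\right)^{2} = 15^{2} = 225$)
$A{\left(\left(-1\right) 17 \right)} - v{\left(0,-68 \right)} = 225 - \frac{1}{12} \cdot 0 \left(17 + 12 \left(-68\right)\right) = 225 - \frac{1}{12} \cdot 0 \left(17 - 816\right) = 225 - \frac{1}{12} \cdot 0 \left(-799\right) = 225 - 0 = 225 + 0 = 225$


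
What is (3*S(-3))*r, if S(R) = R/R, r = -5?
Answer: -15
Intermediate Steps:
S(R) = 1
(3*S(-3))*r = (3*1)*(-5) = 3*(-5) = -15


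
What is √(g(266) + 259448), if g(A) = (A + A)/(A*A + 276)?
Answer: √81816037698486/17758 ≈ 509.36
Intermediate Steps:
g(A) = 2*A/(276 + A²) (g(A) = (2*A)/(A² + 276) = (2*A)/(276 + A²) = 2*A/(276 + A²))
√(g(266) + 259448) = √(2*266/(276 + 266²) + 259448) = √(2*266/(276 + 70756) + 259448) = √(2*266/71032 + 259448) = √(2*266*(1/71032) + 259448) = √(133/17758 + 259448) = √(4607277717/17758) = √81816037698486/17758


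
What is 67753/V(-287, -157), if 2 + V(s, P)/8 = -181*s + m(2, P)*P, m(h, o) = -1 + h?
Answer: 67753/414304 ≈ 0.16353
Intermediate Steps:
V(s, P) = -16 - 1448*s + 8*P (V(s, P) = -16 + 8*(-181*s + (-1 + 2)*P) = -16 + 8*(-181*s + 1*P) = -16 + 8*(-181*s + P) = -16 + 8*(P - 181*s) = -16 + (-1448*s + 8*P) = -16 - 1448*s + 8*P)
67753/V(-287, -157) = 67753/(-16 - 1448*(-287) + 8*(-157)) = 67753/(-16 + 415576 - 1256) = 67753/414304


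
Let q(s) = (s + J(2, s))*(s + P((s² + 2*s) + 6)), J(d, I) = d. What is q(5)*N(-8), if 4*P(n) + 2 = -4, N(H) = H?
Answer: -196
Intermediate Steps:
P(n) = -3/2 (P(n) = -½ + (¼)*(-4) = -½ - 1 = -3/2)
q(s) = (2 + s)*(-3/2 + s) (q(s) = (s + 2)*(s - 3/2) = (2 + s)*(-3/2 + s))
q(5)*N(-8) = (-3 + 5² + (½)*5)*(-8) = (-3 + 25 + 5/2)*(-8) = (49/2)*(-8) = -196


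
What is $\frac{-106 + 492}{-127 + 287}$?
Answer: $\frac{193}{80} \approx 2.4125$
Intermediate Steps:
$\frac{-106 + 492}{-127 + 287} = \frac{386}{160} = 386 \cdot \frac{1}{160} = \frac{193}{80}$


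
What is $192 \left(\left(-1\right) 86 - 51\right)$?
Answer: $-26304$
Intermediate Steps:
$192 \left(\left(-1\right) 86 - 51\right) = 192 \left(-86 - 51\right) = 192 \left(-137\right) = -26304$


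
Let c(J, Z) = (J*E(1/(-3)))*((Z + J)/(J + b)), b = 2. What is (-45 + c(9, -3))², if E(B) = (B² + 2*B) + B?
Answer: 294849/121 ≈ 2436.8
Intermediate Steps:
E(B) = B² + 3*B
c(J, Z) = -8*J*(J + Z)/(9*(2 + J)) (c(J, Z) = (J*((3 + 1/(-3))/(-3)))*((Z + J)/(J + 2)) = (J*(-(3 - ⅓)/3))*((J + Z)/(2 + J)) = (J*(-⅓*8/3))*((J + Z)/(2 + J)) = (J*(-8/9))*((J + Z)/(2 + J)) = (-8*J/9)*((J + Z)/(2 + J)) = -8*J*(J + Z)/(9*(2 + J)))
(-45 + c(9, -3))² = (-45 - 8*9*(9 - 3)/(18 + 9*9))² = (-45 - 8*9*6/(18 + 81))² = (-45 - 8*9*6/99)² = (-45 - 8*9*1/99*6)² = (-45 - 48/11)² = (-543/11)² = 294849/121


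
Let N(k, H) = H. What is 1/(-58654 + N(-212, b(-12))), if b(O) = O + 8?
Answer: -1/58658 ≈ -1.7048e-5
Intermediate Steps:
b(O) = 8 + O
1/(-58654 + N(-212, b(-12))) = 1/(-58654 + (8 - 12)) = 1/(-58654 - 4) = 1/(-58658) = -1/58658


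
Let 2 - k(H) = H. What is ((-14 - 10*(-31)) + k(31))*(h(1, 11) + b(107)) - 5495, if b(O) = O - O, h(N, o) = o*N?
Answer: -2558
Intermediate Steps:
h(N, o) = N*o
k(H) = 2 - H
b(O) = 0
((-14 - 10*(-31)) + k(31))*(h(1, 11) + b(107)) - 5495 = ((-14 - 10*(-31)) + (2 - 1*31))*(1*11 + 0) - 5495 = ((-14 + 310) + (2 - 31))*(11 + 0) - 5495 = (296 - 29)*11 - 5495 = 267*11 - 5495 = 2937 - 5495 = -2558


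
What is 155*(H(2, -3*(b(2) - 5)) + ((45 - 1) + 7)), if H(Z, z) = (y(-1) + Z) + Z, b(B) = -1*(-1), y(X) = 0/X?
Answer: 8525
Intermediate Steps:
y(X) = 0
b(B) = 1
H(Z, z) = 2*Z (H(Z, z) = (0 + Z) + Z = Z + Z = 2*Z)
155*(H(2, -3*(b(2) - 5)) + ((45 - 1) + 7)) = 155*(2*2 + ((45 - 1) + 7)) = 155*(4 + (44 + 7)) = 155*(4 + 51) = 155*55 = 8525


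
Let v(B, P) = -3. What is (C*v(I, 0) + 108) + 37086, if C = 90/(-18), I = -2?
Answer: 37209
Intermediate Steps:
C = -5 (C = 90*(-1/18) = -5)
(C*v(I, 0) + 108) + 37086 = (-5*(-3) + 108) + 37086 = (15 + 108) + 37086 = 123 + 37086 = 37209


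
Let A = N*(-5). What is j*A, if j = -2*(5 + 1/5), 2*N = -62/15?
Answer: -1612/15 ≈ -107.47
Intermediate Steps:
N = -31/15 (N = (-62/15)/2 = (-62*1/15)/2 = (½)*(-62/15) = -31/15 ≈ -2.0667)
A = 31/3 (A = -31/15*(-5) = 31/3 ≈ 10.333)
j = -52/5 (j = -2*(5 + 1*(⅕)) = -2*(5 + ⅕) = -2*26/5 = -52/5 ≈ -10.400)
j*A = -52/5*31/3 = -1612/15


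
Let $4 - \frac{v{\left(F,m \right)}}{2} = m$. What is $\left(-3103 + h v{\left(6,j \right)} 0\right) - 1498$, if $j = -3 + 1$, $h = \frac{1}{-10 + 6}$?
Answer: $-4601$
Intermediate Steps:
$h = - \frac{1}{4}$ ($h = \frac{1}{-4} = - \frac{1}{4} \approx -0.25$)
$j = -2$
$v{\left(F,m \right)} = 8 - 2 m$
$\left(-3103 + h v{\left(6,j \right)} 0\right) - 1498 = \left(-3103 + - \frac{8 - -4}{4} \cdot 0\right) - 1498 = \left(-3103 + - \frac{8 + 4}{4} \cdot 0\right) - 1498 = \left(-3103 + \left(- \frac{1}{4}\right) 12 \cdot 0\right) - 1498 = \left(-3103 - 0\right) - 1498 = \left(-3103 + 0\right) - 1498 = -3103 - 1498 = -4601$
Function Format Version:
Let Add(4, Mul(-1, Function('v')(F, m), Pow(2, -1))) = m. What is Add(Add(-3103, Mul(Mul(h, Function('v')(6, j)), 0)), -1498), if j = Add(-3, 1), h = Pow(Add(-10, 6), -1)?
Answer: -4601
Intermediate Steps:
h = Rational(-1, 4) (h = Pow(-4, -1) = Rational(-1, 4) ≈ -0.25000)
j = -2
Function('v')(F, m) = Add(8, Mul(-2, m))
Add(Add(-3103, Mul(Mul(h, Function('v')(6, j)), 0)), -1498) = Add(Add(-3103, Mul(Mul(Rational(-1, 4), Add(8, Mul(-2, -2))), 0)), -1498) = Add(Add(-3103, Mul(Mul(Rational(-1, 4), Add(8, 4)), 0)), -1498) = Add(Add(-3103, Mul(Mul(Rational(-1, 4), 12), 0)), -1498) = Add(Add(-3103, Mul(-3, 0)), -1498) = Add(Add(-3103, 0), -1498) = Add(-3103, -1498) = -4601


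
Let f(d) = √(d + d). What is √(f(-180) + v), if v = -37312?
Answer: √(-37312 + 6*I*√10) ≈ 0.0491 + 193.16*I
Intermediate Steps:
f(d) = √2*√d (f(d) = √(2*d) = √2*√d)
√(f(-180) + v) = √(√2*√(-180) - 37312) = √(√2*(6*I*√5) - 37312) = √(6*I*√10 - 37312) = √(-37312 + 6*I*√10)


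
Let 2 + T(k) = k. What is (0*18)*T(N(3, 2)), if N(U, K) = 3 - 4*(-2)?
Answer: 0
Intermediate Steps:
N(U, K) = 11 (N(U, K) = 3 + 8 = 11)
T(k) = -2 + k
(0*18)*T(N(3, 2)) = (0*18)*(-2 + 11) = 0*9 = 0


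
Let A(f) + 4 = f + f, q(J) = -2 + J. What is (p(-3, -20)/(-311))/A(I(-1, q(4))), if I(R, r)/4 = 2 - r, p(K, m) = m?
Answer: -5/311 ≈ -0.016077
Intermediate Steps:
I(R, r) = 8 - 4*r (I(R, r) = 4*(2 - r) = 8 - 4*r)
A(f) = -4 + 2*f (A(f) = -4 + (f + f) = -4 + 2*f)
(p(-3, -20)/(-311))/A(I(-1, q(4))) = (-20/(-311))/(-4 + 2*(8 - 4*(-2 + 4))) = (-20*(-1/311))/(-4 + 2*(8 - 4*2)) = 20/(311*(-4 + 2*(8 - 8))) = 20/(311*(-4 + 2*0)) = 20/(311*(-4 + 0)) = (20/311)/(-4) = (20/311)*(-1/4) = -5/311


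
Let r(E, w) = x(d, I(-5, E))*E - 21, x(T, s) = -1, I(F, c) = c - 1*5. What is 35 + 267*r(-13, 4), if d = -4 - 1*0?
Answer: -2101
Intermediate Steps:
I(F, c) = -5 + c (I(F, c) = c - 5 = -5 + c)
d = -4 (d = -4 + 0 = -4)
r(E, w) = -21 - E (r(E, w) = -E - 21 = -21 - E)
35 + 267*r(-13, 4) = 35 + 267*(-21 - 1*(-13)) = 35 + 267*(-21 + 13) = 35 + 267*(-8) = 35 - 2136 = -2101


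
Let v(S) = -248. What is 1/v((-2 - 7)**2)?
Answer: -1/248 ≈ -0.0040323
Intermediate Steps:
1/v((-2 - 7)**2) = 1/(-248) = -1/248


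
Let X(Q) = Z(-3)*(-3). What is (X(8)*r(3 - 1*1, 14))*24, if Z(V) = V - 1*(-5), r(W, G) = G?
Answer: -2016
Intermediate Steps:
Z(V) = 5 + V (Z(V) = V + 5 = 5 + V)
X(Q) = -6 (X(Q) = (5 - 3)*(-3) = 2*(-3) = -6)
(X(8)*r(3 - 1*1, 14))*24 = -6*14*24 = -84*24 = -2016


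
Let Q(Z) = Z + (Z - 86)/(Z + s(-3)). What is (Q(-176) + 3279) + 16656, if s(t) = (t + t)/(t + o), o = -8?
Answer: 19068876/965 ≈ 19761.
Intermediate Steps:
s(t) = 2*t/(-8 + t) (s(t) = (t + t)/(t - 8) = (2*t)/(-8 + t) = 2*t/(-8 + t))
Q(Z) = Z + (-86 + Z)/(6/11 + Z) (Q(Z) = Z + (Z - 86)/(Z + 2*(-3)/(-8 - 3)) = Z + (-86 + Z)/(Z + 2*(-3)/(-11)) = Z + (-86 + Z)/(Z + 2*(-3)*(-1/11)) = Z + (-86 + Z)/(Z + 6/11) = Z + (-86 + Z)/(6/11 + Z))
(Q(-176) + 3279) + 16656 = ((-946 + 11*(-176)² + 17*(-176))/(6 + 11*(-176)) + 3279) + 16656 = ((-946 + 11*30976 - 2992)/(6 - 1936) + 3279) + 16656 = ((-946 + 340736 - 2992)/(-1930) + 3279) + 16656 = (-1/1930*336798 + 3279) + 16656 = (-168399/965 + 3279) + 16656 = 2995836/965 + 16656 = 19068876/965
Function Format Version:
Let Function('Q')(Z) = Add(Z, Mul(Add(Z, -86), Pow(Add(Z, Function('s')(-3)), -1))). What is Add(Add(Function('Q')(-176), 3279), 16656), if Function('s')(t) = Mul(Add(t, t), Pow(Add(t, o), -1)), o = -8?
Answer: Rational(19068876, 965) ≈ 19761.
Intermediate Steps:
Function('s')(t) = Mul(2, t, Pow(Add(-8, t), -1)) (Function('s')(t) = Mul(Add(t, t), Pow(Add(t, -8), -1)) = Mul(Mul(2, t), Pow(Add(-8, t), -1)) = Mul(2, t, Pow(Add(-8, t), -1)))
Function('Q')(Z) = Add(Z, Mul(Pow(Add(Rational(6, 11), Z), -1), Add(-86, Z))) (Function('Q')(Z) = Add(Z, Mul(Add(Z, -86), Pow(Add(Z, Mul(2, -3, Pow(Add(-8, -3), -1))), -1))) = Add(Z, Mul(Add(-86, Z), Pow(Add(Z, Mul(2, -3, Pow(-11, -1))), -1))) = Add(Z, Mul(Add(-86, Z), Pow(Add(Z, Mul(2, -3, Rational(-1, 11))), -1))) = Add(Z, Mul(Add(-86, Z), Pow(Add(Z, Rational(6, 11)), -1))) = Add(Z, Mul(Add(-86, Z), Pow(Add(Rational(6, 11), Z), -1))) = Add(Z, Mul(Pow(Add(Rational(6, 11), Z), -1), Add(-86, Z))))
Add(Add(Function('Q')(-176), 3279), 16656) = Add(Add(Mul(Pow(Add(6, Mul(11, -176)), -1), Add(-946, Mul(11, Pow(-176, 2)), Mul(17, -176))), 3279), 16656) = Add(Add(Mul(Pow(Add(6, -1936), -1), Add(-946, Mul(11, 30976), -2992)), 3279), 16656) = Add(Add(Mul(Pow(-1930, -1), Add(-946, 340736, -2992)), 3279), 16656) = Add(Add(Mul(Rational(-1, 1930), 336798), 3279), 16656) = Add(Add(Rational(-168399, 965), 3279), 16656) = Add(Rational(2995836, 965), 16656) = Rational(19068876, 965)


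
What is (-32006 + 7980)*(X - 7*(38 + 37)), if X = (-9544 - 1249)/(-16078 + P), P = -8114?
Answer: 152445054091/12096 ≈ 1.2603e+7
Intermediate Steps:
X = 10793/24192 (X = (-9544 - 1249)/(-16078 - 8114) = -10793/(-24192) = -10793*(-1/24192) = 10793/24192 ≈ 0.44614)
(-32006 + 7980)*(X - 7*(38 + 37)) = (-32006 + 7980)*(10793/24192 - 7*(38 + 37)) = -24026*(10793/24192 - 7*75) = -24026*(10793/24192 - 525) = -24026*(-12690007/24192) = 152445054091/12096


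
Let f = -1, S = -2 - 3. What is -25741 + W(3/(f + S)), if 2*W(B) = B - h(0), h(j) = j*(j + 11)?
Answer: -102965/4 ≈ -25741.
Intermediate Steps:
h(j) = j*(11 + j)
S = -5
W(B) = B/2 (W(B) = (B - 0*(11 + 0))/2 = (B - 0*11)/2 = (B - 1*0)/2 = (B + 0)/2 = B/2)
-25741 + W(3/(f + S)) = -25741 + (3/(-1 - 5))/2 = -25741 + (3/(-6))/2 = -25741 + (-⅙*3)/2 = -25741 + (½)*(-½) = -25741 - ¼ = -102965/4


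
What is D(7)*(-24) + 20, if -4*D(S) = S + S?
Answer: 104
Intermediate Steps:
D(S) = -S/2 (D(S) = -(S + S)/4 = -S/2)
D(7)*(-24) + 20 = -1/2*7*(-24) + 20 = -7/2*(-24) + 20 = 84 + 20 = 104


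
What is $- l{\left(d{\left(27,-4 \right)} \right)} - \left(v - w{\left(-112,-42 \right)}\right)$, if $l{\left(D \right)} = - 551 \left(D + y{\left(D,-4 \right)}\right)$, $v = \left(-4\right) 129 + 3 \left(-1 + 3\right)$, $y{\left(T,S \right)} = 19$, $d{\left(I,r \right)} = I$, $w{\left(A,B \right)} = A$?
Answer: $25744$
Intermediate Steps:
$v = -510$ ($v = -516 + 3 \cdot 2 = -516 + 6 = -510$)
$l{\left(D \right)} = -10469 - 551 D$ ($l{\left(D \right)} = - 551 \left(D + 19\right) = - 551 \left(19 + D\right) = -10469 - 551 D$)
$- l{\left(d{\left(27,-4 \right)} \right)} - \left(v - w{\left(-112,-42 \right)}\right) = - (-10469 - 14877) - -398 = - (-10469 - 14877) + \left(-112 + 510\right) = \left(-1\right) \left(-25346\right) + 398 = 25346 + 398 = 25744$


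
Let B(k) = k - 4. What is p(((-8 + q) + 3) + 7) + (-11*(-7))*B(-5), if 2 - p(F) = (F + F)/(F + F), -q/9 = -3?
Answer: -692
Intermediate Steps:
q = 27 (q = -9*(-3) = 27)
B(k) = -4 + k
p(F) = 1 (p(F) = 2 - (F + F)/(F + F) = 2 - 2*F/(2*F) = 2 - 2*F*1/(2*F) = 2 - 1*1 = 2 - 1 = 1)
p(((-8 + q) + 3) + 7) + (-11*(-7))*B(-5) = 1 + (-11*(-7))*(-4 - 5) = 1 + 77*(-9) = 1 - 693 = -692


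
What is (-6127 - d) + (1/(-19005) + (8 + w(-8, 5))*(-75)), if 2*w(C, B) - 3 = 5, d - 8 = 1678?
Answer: -165590566/19005 ≈ -8713.0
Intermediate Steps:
d = 1686 (d = 8 + 1678 = 1686)
w(C, B) = 4 (w(C, B) = 3/2 + (½)*5 = 3/2 + 5/2 = 4)
(-6127 - d) + (1/(-19005) + (8 + w(-8, 5))*(-75)) = (-6127 - 1*1686) + (1/(-19005) + (8 + 4)*(-75)) = (-6127 - 1686) + (-1/19005 + 12*(-75)) = -7813 + (-1/19005 - 900) = -7813 - 17104501/19005 = -165590566/19005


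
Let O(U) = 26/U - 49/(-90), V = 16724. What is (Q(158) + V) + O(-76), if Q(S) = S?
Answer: 14434283/855 ≈ 16882.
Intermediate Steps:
O(U) = 49/90 + 26/U (O(U) = 26/U - 49*(-1/90) = 26/U + 49/90 = 49/90 + 26/U)
(Q(158) + V) + O(-76) = (158 + 16724) + (49/90 + 26/(-76)) = 16882 + (49/90 + 26*(-1/76)) = 16882 + (49/90 - 13/38) = 16882 + 173/855 = 14434283/855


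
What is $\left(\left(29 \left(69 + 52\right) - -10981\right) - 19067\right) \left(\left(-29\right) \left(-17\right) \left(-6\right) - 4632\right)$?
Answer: $34739430$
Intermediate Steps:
$\left(\left(29 \left(69 + 52\right) - -10981\right) - 19067\right) \left(\left(-29\right) \left(-17\right) \left(-6\right) - 4632\right) = \left(\left(29 \cdot 121 + 10981\right) - 19067\right) \left(493 \left(-6\right) - 4632\right) = \left(\left(3509 + 10981\right) - 19067\right) \left(-2958 - 4632\right) = \left(14490 - 19067\right) \left(-7590\right) = \left(-4577\right) \left(-7590\right) = 34739430$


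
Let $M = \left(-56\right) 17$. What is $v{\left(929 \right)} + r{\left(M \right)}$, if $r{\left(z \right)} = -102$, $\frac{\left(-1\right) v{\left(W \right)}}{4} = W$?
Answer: $-3818$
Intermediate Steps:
$v{\left(W \right)} = - 4 W$
$M = -952$
$v{\left(929 \right)} + r{\left(M \right)} = \left(-4\right) 929 - 102 = -3716 - 102 = -3818$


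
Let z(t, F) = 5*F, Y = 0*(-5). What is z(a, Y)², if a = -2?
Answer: 0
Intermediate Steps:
Y = 0
z(a, Y)² = (5*0)² = 0² = 0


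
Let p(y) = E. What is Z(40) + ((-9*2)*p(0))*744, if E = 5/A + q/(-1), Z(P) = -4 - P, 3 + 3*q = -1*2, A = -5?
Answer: -8972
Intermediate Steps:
q = -5/3 (q = -1 + (-1*2)/3 = -1 + (⅓)*(-2) = -1 - ⅔ = -5/3 ≈ -1.6667)
E = ⅔ (E = 5/(-5) - 5/3/(-1) = 5*(-⅕) - 5/3*(-1) = -1 + 5/3 = ⅔ ≈ 0.66667)
p(y) = ⅔
Z(40) + ((-9*2)*p(0))*744 = (-4 - 1*40) + (-9*2*(⅔))*744 = (-4 - 40) - 18*⅔*744 = -44 - 12*744 = -44 - 8928 = -8972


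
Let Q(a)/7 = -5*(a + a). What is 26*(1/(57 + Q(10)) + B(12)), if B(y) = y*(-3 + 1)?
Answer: -401258/643 ≈ -624.04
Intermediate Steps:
Q(a) = -70*a (Q(a) = 7*(-5*(a + a)) = 7*(-10*a) = -70*a)
B(y) = -2*y (B(y) = y*(-2) = -2*y)
26*(1/(57 + Q(10)) + B(12)) = 26*(1/(57 - 70*10) - 2*12) = 26*(1/(57 - 700) - 24) = 26*(1/(-643) - 24) = 26*(-1/643 - 24) = 26*(-15433/643) = -401258/643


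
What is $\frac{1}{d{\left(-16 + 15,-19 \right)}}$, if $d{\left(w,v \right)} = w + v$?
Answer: $- \frac{1}{20} \approx -0.05$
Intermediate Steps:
$d{\left(w,v \right)} = v + w$
$\frac{1}{d{\left(-16 + 15,-19 \right)}} = \frac{1}{-19 + \left(-16 + 15\right)} = \frac{1}{-19 - 1} = \frac{1}{-20} = - \frac{1}{20}$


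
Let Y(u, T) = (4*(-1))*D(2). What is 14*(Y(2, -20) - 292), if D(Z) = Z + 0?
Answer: -4200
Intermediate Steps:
D(Z) = Z
Y(u, T) = -8 (Y(u, T) = (4*(-1))*2 = -4*2 = -8)
14*(Y(2, -20) - 292) = 14*(-8 - 292) = 14*(-300) = -4200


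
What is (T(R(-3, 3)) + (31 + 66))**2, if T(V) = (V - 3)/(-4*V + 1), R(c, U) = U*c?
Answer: 12794929/1369 ≈ 9346.2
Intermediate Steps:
T(V) = (-3 + V)/(1 - 4*V)
(T(R(-3, 3)) + (31 + 66))**2 = ((3 - 3*(-3))/(-1 + 4*(3*(-3))) + (31 + 66))**2 = ((3 - 1*(-9))/(-1 + 4*(-9)) + 97)**2 = ((3 + 9)/(-1 - 36) + 97)**2 = (12/(-37) + 97)**2 = (-1/37*12 + 97)**2 = (-12/37 + 97)**2 = (3577/37)**2 = 12794929/1369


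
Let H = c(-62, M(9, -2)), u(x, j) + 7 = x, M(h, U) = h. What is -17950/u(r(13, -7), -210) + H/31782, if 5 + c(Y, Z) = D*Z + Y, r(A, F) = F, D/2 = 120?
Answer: 285258101/222474 ≈ 1282.2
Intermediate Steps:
D = 240 (D = 2*120 = 240)
u(x, j) = -7 + x
c(Y, Z) = -5 + Y + 240*Z (c(Y, Z) = -5 + (240*Z + Y) = -5 + (Y + 240*Z) = -5 + Y + 240*Z)
H = 2093 (H = -5 - 62 + 240*9 = -5 - 62 + 2160 = 2093)
-17950/u(r(13, -7), -210) + H/31782 = -17950/(-7 - 7) + 2093/31782 = -17950/(-14) + 2093*(1/31782) = -17950*(-1/14) + 2093/31782 = 8975/7 + 2093/31782 = 285258101/222474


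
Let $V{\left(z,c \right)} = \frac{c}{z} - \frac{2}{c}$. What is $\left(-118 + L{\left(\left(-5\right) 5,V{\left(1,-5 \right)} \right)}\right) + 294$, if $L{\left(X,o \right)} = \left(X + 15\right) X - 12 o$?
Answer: $\frac{2406}{5} \approx 481.2$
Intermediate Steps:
$V{\left(z,c \right)} = - \frac{2}{c} + \frac{c}{z}$
$L{\left(X,o \right)} = - 12 o + X \left(15 + X\right)$ ($L{\left(X,o \right)} = \left(15 + X\right) X - 12 o = X \left(15 + X\right) - 12 o = - 12 o + X \left(15 + X\right)$)
$\left(-118 + L{\left(\left(-5\right) 5,V{\left(1,-5 \right)} \right)}\right) + 294 = \left(-118 + \left(\left(\left(-5\right) 5\right)^{2} - 12 \left(- \frac{2}{-5} - \frac{5}{1}\right) + 15 \left(\left(-5\right) 5\right)\right)\right) + 294 = \left(-118 + \left(\left(-25\right)^{2} - 12 \left(\left(-2\right) \left(- \frac{1}{5}\right) - 5\right) + 15 \left(-25\right)\right)\right) + 294 = \left(-118 - \left(-250 + 12 \left(\frac{2}{5} - 5\right)\right)\right) + 294 = \left(-118 - - \frac{1526}{5}\right) + 294 = \left(-118 + \left(625 + \frac{276}{5} - 375\right)\right) + 294 = \left(-118 + \frac{1526}{5}\right) + 294 = \frac{936}{5} + 294 = \frac{2406}{5}$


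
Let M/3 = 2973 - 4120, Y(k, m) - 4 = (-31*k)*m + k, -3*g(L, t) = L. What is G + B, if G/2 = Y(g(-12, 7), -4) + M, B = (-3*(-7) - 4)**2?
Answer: -5585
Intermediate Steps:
g(L, t) = -L/3
Y(k, m) = 4 + k - 31*k*m (Y(k, m) = 4 + ((-31*k)*m + k) = 4 + (-31*k*m + k) = 4 + (k - 31*k*m) = 4 + k - 31*k*m)
M = -3441 (M = 3*(2973 - 4120) = 3*(-1147) = -3441)
B = 289 (B = (21 - 4)**2 = 17**2 = 289)
G = -5874 (G = 2*((4 - 1/3*(-12) - 31*(-1/3*(-12))*(-4)) - 3441) = 2*((4 + 4 - 31*4*(-4)) - 3441) = 2*((4 + 4 + 496) - 3441) = 2*(504 - 3441) = 2*(-2937) = -5874)
G + B = -5874 + 289 = -5585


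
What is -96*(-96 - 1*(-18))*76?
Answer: 569088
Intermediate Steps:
-96*(-96 - 1*(-18))*76 = -96*(-96 + 18)*76 = -96*(-78)*76 = 7488*76 = 569088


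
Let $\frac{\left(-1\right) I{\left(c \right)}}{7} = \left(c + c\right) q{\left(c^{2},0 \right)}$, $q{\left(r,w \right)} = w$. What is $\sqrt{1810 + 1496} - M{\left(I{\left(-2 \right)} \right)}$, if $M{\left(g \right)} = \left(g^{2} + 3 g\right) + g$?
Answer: $\sqrt{3306} \approx 57.498$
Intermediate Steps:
$I{\left(c \right)} = 0$ ($I{\left(c \right)} = - 7 \left(c + c\right) 0 = - 7 \cdot 2 c 0 = \left(-7\right) 0 = 0$)
$M{\left(g \right)} = g^{2} + 4 g$
$\sqrt{1810 + 1496} - M{\left(I{\left(-2 \right)} \right)} = \sqrt{1810 + 1496} - 0 \left(4 + 0\right) = \sqrt{3306} - 0 \cdot 4 = \sqrt{3306} - 0 = \sqrt{3306} + 0 = \sqrt{3306}$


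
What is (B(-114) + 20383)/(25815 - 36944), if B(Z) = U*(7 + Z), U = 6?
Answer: -19741/11129 ≈ -1.7738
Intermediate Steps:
B(Z) = 42 + 6*Z (B(Z) = 6*(7 + Z) = 42 + 6*Z)
(B(-114) + 20383)/(25815 - 36944) = ((42 + 6*(-114)) + 20383)/(25815 - 36944) = ((42 - 684) + 20383)/(-11129) = (-642 + 20383)*(-1/11129) = 19741*(-1/11129) = -19741/11129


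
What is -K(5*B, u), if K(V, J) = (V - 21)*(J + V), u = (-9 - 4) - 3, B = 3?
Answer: -6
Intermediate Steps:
u = -16 (u = -13 - 3 = -16)
K(V, J) = (-21 + V)*(J + V)
-K(5*B, u) = -((5*3)**2 - 21*(-16) - 105*3 - 80*3) = -(15**2 + 336 - 21*15 - 16*15) = -(225 + 336 - 315 - 240) = -1*6 = -6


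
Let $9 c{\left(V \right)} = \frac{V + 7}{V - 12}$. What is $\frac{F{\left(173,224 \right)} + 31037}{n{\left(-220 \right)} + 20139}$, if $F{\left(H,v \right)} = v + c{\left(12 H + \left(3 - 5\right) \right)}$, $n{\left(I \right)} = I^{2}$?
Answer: $\frac{580143719}{1271946762} \approx 0.45611$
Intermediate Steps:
$c{\left(V \right)} = \frac{7 + V}{9 \left(-12 + V\right)}$ ($c{\left(V \right)} = \frac{\left(V + 7\right) \frac{1}{V - 12}}{9} = \frac{\left(7 + V\right) \frac{1}{-12 + V}}{9} = \frac{\frac{1}{-12 + V} \left(7 + V\right)}{9} = \frac{7 + V}{9 \left(-12 + V\right)}$)
$F{\left(H,v \right)} = v + \frac{5 + 12 H}{9 \left(-14 + 12 H\right)}$ ($F{\left(H,v \right)} = v + \frac{7 + \left(12 H + \left(3 - 5\right)\right)}{9 \left(-12 + \left(12 H + \left(3 - 5\right)\right)\right)} = v + \frac{7 + \left(12 H - 2\right)}{9 \left(-12 + \left(12 H - 2\right)\right)} = v + \frac{7 + \left(-2 + 12 H\right)}{9 \left(-12 + \left(-2 + 12 H\right)\right)} = v + \frac{5 + 12 H}{9 \left(-14 + 12 H\right)}$)
$\frac{F{\left(173,224 \right)} + 31037}{n{\left(-220 \right)} + 20139} = \frac{\frac{5 + 12 \cdot 173 + 18 \cdot 224 \left(-7 + 6 \cdot 173\right)}{18 \left(-7 + 6 \cdot 173\right)} + 31037}{\left(-220\right)^{2} + 20139} = \frac{\frac{5 + 2076 + 18 \cdot 224 \left(-7 + 1038\right)}{18 \left(-7 + 1038\right)} + 31037}{48400 + 20139} = \frac{\frac{5 + 2076 + 18 \cdot 224 \cdot 1031}{18 \cdot 1031} + 31037}{68539} = \left(\frac{1}{18} \cdot \frac{1}{1031} \left(5 + 2076 + 4156992\right) + 31037\right) \frac{1}{68539} = \left(\frac{1}{18} \cdot \frac{1}{1031} \cdot 4159073 + 31037\right) \frac{1}{68539} = \left(\frac{4159073}{18558} + 31037\right) \frac{1}{68539} = \frac{580143719}{18558} \cdot \frac{1}{68539} = \frac{580143719}{1271946762}$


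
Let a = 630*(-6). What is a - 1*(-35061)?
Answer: 31281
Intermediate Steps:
a = -3780
a - 1*(-35061) = -3780 - 1*(-35061) = -3780 + 35061 = 31281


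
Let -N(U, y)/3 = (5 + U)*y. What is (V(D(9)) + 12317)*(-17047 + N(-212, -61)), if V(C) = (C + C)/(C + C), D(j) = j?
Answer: -676603104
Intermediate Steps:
N(U, y) = -3*y*(5 + U) (N(U, y) = -3*(5 + U)*y = -3*y*(5 + U))
V(C) = 1 (V(C) = (2*C)/((2*C)) = (2*C)*(1/(2*C)) = 1)
(V(D(9)) + 12317)*(-17047 + N(-212, -61)) = (1 + 12317)*(-17047 - 3*(-61)*(5 - 212)) = 12318*(-17047 - 3*(-61)*(-207)) = 12318*(-17047 - 37881) = 12318*(-54928) = -676603104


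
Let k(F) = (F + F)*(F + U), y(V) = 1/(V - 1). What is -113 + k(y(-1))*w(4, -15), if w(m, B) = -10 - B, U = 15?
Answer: -371/2 ≈ -185.50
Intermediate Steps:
y(V) = 1/(-1 + V)
k(F) = 2*F*(15 + F) (k(F) = (F + F)*(F + 15) = (2*F)*(15 + F) = 2*F*(15 + F))
-113 + k(y(-1))*w(4, -15) = -113 + (2*(15 + 1/(-1 - 1))/(-1 - 1))*(-10 - 1*(-15)) = -113 + (2*(15 + 1/(-2))/(-2))*(-10 + 15) = -113 + (2*(-½)*(15 - ½))*5 = -113 + (2*(-½)*(29/2))*5 = -113 - 29/2*5 = -113 - 145/2 = -371/2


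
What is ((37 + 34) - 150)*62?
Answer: -4898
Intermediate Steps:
((37 + 34) - 150)*62 = (71 - 150)*62 = -79*62 = -4898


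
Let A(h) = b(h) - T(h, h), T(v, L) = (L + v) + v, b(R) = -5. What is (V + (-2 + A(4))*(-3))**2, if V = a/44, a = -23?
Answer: 6175225/1936 ≈ 3189.7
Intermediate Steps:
T(v, L) = L + 2*v
A(h) = -5 - 3*h (A(h) = -5 - (h + 2*h) = -5 - 3*h)
V = -23/44 ≈ -0.52273
(V + (-2 + A(4))*(-3))**2 = (-23/44 + (-2 + (-5 - 3*4))*(-3))**2 = (-23/44 + (-2 + (-5 - 12))*(-3))**2 = (-23/44 + (-2 - 17)*(-3))**2 = (-23/44 - 19*(-3))**2 = (-23/44 + 57)**2 = (2485/44)**2 = 6175225/1936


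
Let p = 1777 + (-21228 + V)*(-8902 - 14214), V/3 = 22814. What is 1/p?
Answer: -1/1091397047 ≈ -9.1626e-10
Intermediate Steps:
V = 68442 (V = 3*22814 = 68442)
p = -1091397047 (p = 1777 + (-21228 + 68442)*(-8902 - 14214) = 1777 + 47214*(-23116) = 1777 - 1091398824 = -1091397047)
1/p = 1/(-1091397047) = -1/1091397047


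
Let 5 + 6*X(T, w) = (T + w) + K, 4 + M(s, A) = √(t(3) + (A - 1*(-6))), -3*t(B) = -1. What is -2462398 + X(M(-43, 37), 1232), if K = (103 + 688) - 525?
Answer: -14772899/6 + √390/18 ≈ -2.4621e+6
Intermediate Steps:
t(B) = ⅓ (t(B) = -⅓*(-1) = ⅓)
K = 266 (K = 791 - 525 = 266)
M(s, A) = -4 + √(19/3 + A) (M(s, A) = -4 + √(⅓ + (A - 1*(-6))) = -4 + √(⅓ + (A + 6)) = -4 + √(⅓ + (6 + A)) = -4 + √(19/3 + A))
X(T, w) = 87/2 + T/6 + w/6 (X(T, w) = -⅚ + ((T + w) + 266)/6 = -⅚ + (266 + T + w)/6 = -⅚ + (133/3 + T/6 + w/6) = 87/2 + T/6 + w/6)
-2462398 + X(M(-43, 37), 1232) = -2462398 + (87/2 + (-4 + √(57 + 9*37)/3)/6 + (⅙)*1232) = -2462398 + (87/2 + (-4 + √(57 + 333)/3)/6 + 616/3) = -2462398 + (87/2 + (-4 + √390/3)/6 + 616/3) = -2462398 + (87/2 + (-⅔ + √390/18) + 616/3) = -2462398 + (1489/6 + √390/18) = -14772899/6 + √390/18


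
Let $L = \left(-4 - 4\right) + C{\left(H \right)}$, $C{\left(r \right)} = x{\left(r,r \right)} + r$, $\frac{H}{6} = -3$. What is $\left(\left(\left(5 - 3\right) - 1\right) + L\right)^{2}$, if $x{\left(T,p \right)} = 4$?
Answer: $441$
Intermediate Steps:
$H = -18$ ($H = 6 \left(-3\right) = -18$)
$C{\left(r \right)} = 4 + r$
$L = -22$ ($L = \left(-4 - 4\right) + \left(4 - 18\right) = \left(-4 - 4\right) - 14 = -8 - 14 = -22$)
$\left(\left(\left(5 - 3\right) - 1\right) + L\right)^{2} = \left(\left(\left(5 - 3\right) - 1\right) - 22\right)^{2} = \left(\left(2 - 1\right) - 22\right)^{2} = \left(1 - 22\right)^{2} = \left(-21\right)^{2} = 441$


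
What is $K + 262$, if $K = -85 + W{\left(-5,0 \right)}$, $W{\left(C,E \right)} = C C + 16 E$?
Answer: $202$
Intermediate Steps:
$W{\left(C,E \right)} = C^{2} + 16 E$
$K = -60$ ($K = -85 + \left(\left(-5\right)^{2} + 16 \cdot 0\right) = -85 + \left(25 + 0\right) = -85 + 25 = -60$)
$K + 262 = -60 + 262 = 202$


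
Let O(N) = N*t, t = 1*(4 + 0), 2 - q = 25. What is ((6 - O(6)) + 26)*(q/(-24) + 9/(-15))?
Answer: 43/15 ≈ 2.8667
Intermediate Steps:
q = -23 (q = 2 - 1*25 = 2 - 25 = -23)
t = 4 (t = 1*4 = 4)
O(N) = 4*N (O(N) = N*4 = 4*N)
((6 - O(6)) + 26)*(q/(-24) + 9/(-15)) = ((6 - 4*6) + 26)*(-23/(-24) + 9/(-15)) = ((6 - 1*24) + 26)*(-23*(-1/24) + 9*(-1/15)) = ((6 - 24) + 26)*(23/24 - ⅗) = (-18 + 26)*(43/120) = 8*(43/120) = 43/15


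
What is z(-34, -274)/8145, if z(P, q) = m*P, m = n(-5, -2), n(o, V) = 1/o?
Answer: 34/40725 ≈ 0.00083487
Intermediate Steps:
m = -1/5 (m = 1/(-5) = -1/5 ≈ -0.20000)
z(P, q) = -P/5
z(-34, -274)/8145 = -1/5*(-34)/8145 = (34/5)*(1/8145) = 34/40725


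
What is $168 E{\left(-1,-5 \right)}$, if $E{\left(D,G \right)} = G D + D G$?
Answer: $1680$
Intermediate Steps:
$E{\left(D,G \right)} = 2 D G$ ($E{\left(D,G \right)} = D G + D G = 2 D G$)
$168 E{\left(-1,-5 \right)} = 168 \cdot 2 \left(-1\right) \left(-5\right) = 168 \cdot 10 = 1680$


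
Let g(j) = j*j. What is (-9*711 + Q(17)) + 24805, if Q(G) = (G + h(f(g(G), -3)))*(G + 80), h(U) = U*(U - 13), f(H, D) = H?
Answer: 7757163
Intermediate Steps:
g(j) = j²
h(U) = U*(-13 + U)
Q(G) = (80 + G)*(G + G²*(-13 + G²)) (Q(G) = (G + G²*(-13 + G²))*(G + 80) = (G + G²*(-13 + G²))*(80 + G) = (80 + G)*(G + G²*(-13 + G²)))
(-9*711 + Q(17)) + 24805 = (-9*711 + 17*(80 + 17⁴ - 1039*17 - 13*17² + 80*17³)) + 24805 = (-6399 + 17*(80 + 83521 - 17663 - 13*289 + 80*4913)) + 24805 = (-6399 + 17*(80 + 83521 - 17663 - 3757 + 393040)) + 24805 = (-6399 + 17*455221) + 24805 = (-6399 + 7738757) + 24805 = 7732358 + 24805 = 7757163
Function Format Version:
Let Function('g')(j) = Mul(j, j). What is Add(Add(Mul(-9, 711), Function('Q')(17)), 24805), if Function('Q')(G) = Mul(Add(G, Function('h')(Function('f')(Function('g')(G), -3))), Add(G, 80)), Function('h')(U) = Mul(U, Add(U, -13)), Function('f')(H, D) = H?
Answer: 7757163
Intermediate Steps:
Function('g')(j) = Pow(j, 2)
Function('h')(U) = Mul(U, Add(-13, U))
Function('Q')(G) = Mul(Add(80, G), Add(G, Mul(Pow(G, 2), Add(-13, Pow(G, 2))))) (Function('Q')(G) = Mul(Add(G, Mul(Pow(G, 2), Add(-13, Pow(G, 2)))), Add(G, 80)) = Mul(Add(G, Mul(Pow(G, 2), Add(-13, Pow(G, 2)))), Add(80, G)) = Mul(Add(80, G), Add(G, Mul(Pow(G, 2), Add(-13, Pow(G, 2))))))
Add(Add(Mul(-9, 711), Function('Q')(17)), 24805) = Add(Add(Mul(-9, 711), Mul(17, Add(80, Pow(17, 4), Mul(-1039, 17), Mul(-13, Pow(17, 2)), Mul(80, Pow(17, 3))))), 24805) = Add(Add(-6399, Mul(17, Add(80, 83521, -17663, Mul(-13, 289), Mul(80, 4913)))), 24805) = Add(Add(-6399, Mul(17, Add(80, 83521, -17663, -3757, 393040))), 24805) = Add(Add(-6399, Mul(17, 455221)), 24805) = Add(Add(-6399, 7738757), 24805) = Add(7732358, 24805) = 7757163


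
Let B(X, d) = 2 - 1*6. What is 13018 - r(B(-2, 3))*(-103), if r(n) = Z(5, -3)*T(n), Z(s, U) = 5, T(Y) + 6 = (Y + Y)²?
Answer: 42888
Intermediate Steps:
T(Y) = -6 + 4*Y² (T(Y) = -6 + (Y + Y)² = -6 + (2*Y)² = -6 + 4*Y²)
B(X, d) = -4 (B(X, d) = 2 - 6 = -4)
r(n) = -30 + 20*n² (r(n) = 5*(-6 + 4*n²) = -30 + 20*n²)
13018 - r(B(-2, 3))*(-103) = 13018 - (-30 + 20*(-4)²)*(-103) = 13018 - (-30 + 20*16)*(-103) = 13018 - (-30 + 320)*(-103) = 13018 - 290*(-103) = 13018 - 1*(-29870) = 13018 + 29870 = 42888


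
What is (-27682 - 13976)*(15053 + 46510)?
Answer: -2564591454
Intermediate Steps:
(-27682 - 13976)*(15053 + 46510) = -41658*61563 = -2564591454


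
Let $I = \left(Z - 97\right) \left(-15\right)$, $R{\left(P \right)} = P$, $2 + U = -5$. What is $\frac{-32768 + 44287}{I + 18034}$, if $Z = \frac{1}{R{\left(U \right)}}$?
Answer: $\frac{80633}{136438} \approx 0.59099$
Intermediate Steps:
$U = -7$ ($U = -2 - 5 = -7$)
$Z = - \frac{1}{7}$ ($Z = \frac{1}{-7} = - \frac{1}{7} \approx -0.14286$)
$I = \frac{10200}{7}$ ($I = \left(- \frac{1}{7} - 97\right) \left(-15\right) = \left(- \frac{680}{7}\right) \left(-15\right) = \frac{10200}{7} \approx 1457.1$)
$\frac{-32768 + 44287}{I + 18034} = \frac{-32768 + 44287}{\frac{10200}{7} + 18034} = \frac{11519}{\frac{136438}{7}} = 11519 \cdot \frac{7}{136438} = \frac{80633}{136438}$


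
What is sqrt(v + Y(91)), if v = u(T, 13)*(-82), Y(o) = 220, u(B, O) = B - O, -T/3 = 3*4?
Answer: sqrt(4238) ≈ 65.100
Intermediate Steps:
T = -36 (T = -9*4 = -3*12 = -36)
v = 4018 (v = (-36 - 1*13)*(-82) = (-36 - 13)*(-82) = -49*(-82) = 4018)
sqrt(v + Y(91)) = sqrt(4018 + 220) = sqrt(4238)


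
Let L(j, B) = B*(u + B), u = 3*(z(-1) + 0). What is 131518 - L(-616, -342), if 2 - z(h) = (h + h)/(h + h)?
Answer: 15580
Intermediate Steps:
z(h) = 1 (z(h) = 2 - (h + h)/(h + h) = 2 - 2*h/(2*h) = 2 - 2*h*1/(2*h) = 2 - 1*1 = 2 - 1 = 1)
u = 3 (u = 3*(1 + 0) = 3*1 = 3)
L(j, B) = B*(3 + B)
131518 - L(-616, -342) = 131518 - (-342)*(3 - 342) = 131518 - (-342)*(-339) = 131518 - 1*115938 = 131518 - 115938 = 15580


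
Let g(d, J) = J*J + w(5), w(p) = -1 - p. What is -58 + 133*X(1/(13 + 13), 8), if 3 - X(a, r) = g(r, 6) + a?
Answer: -95007/26 ≈ -3654.1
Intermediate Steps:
g(d, J) = -6 + J**2 (g(d, J) = J*J + (-1 - 1*5) = J**2 + (-1 - 5) = J**2 - 6 = -6 + J**2)
X(a, r) = -27 - a (X(a, r) = 3 - ((-6 + 6**2) + a) = 3 - ((-6 + 36) + a) = 3 - (30 + a) = 3 + (-30 - a) = -27 - a)
-58 + 133*X(1/(13 + 13), 8) = -58 + 133*(-27 - 1/(13 + 13)) = -58 + 133*(-27 - 1/26) = -58 + 133*(-703/26) = -58 - 93499/26 = -95007/26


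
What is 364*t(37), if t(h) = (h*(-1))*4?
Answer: -53872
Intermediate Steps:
t(h) = -4*h (t(h) = -h*4 = -4*h)
364*t(37) = 364*(-4*37) = 364*(-148) = -53872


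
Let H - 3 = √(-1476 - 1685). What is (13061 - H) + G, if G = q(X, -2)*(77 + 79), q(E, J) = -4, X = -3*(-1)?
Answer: 12434 - I*√3161 ≈ 12434.0 - 56.223*I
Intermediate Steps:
H = 3 + I*√3161 (H = 3 + √(-1476 - 1685) = 3 + √(-3161) = 3 + I*√3161 ≈ 3.0 + 56.223*I)
X = 3
G = -624 (G = -4*(77 + 79) = -4*156 = -624)
(13061 - H) + G = (13061 - (3 + I*√3161)) - 624 = (13061 + (-3 - I*√3161)) - 624 = (13058 - I*√3161) - 624 = 12434 - I*√3161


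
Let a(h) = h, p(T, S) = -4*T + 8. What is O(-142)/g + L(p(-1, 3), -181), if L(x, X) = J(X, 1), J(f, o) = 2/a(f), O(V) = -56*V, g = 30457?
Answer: 196914/787531 ≈ 0.25004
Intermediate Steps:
p(T, S) = 8 - 4*T
J(f, o) = 2/f
L(x, X) = 2/X
O(-142)/g + L(p(-1, 3), -181) = -56*(-142)/30457 + 2/(-181) = 7952*(1/30457) + 2*(-1/181) = 1136/4351 - 2/181 = 196914/787531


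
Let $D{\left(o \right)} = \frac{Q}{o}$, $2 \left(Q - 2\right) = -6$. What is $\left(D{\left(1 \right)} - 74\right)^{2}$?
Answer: $5625$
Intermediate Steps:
$Q = -1$ ($Q = 2 + \frac{1}{2} \left(-6\right) = 2 - 3 = -1$)
$D{\left(o \right)} = - \frac{1}{o}$
$\left(D{\left(1 \right)} - 74\right)^{2} = \left(- 1^{-1} - 74\right)^{2} = \left(\left(-1\right) 1 - 74\right)^{2} = \left(-1 - 74\right)^{2} = \left(-75\right)^{2} = 5625$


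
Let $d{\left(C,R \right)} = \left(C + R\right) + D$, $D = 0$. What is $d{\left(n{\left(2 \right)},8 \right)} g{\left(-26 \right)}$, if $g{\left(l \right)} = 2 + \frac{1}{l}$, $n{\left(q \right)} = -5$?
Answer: $\frac{153}{26} \approx 5.8846$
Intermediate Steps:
$d{\left(C,R \right)} = C + R$ ($d{\left(C,R \right)} = \left(C + R\right) + 0 = C + R$)
$d{\left(n{\left(2 \right)},8 \right)} g{\left(-26 \right)} = \left(-5 + 8\right) \left(2 + \frac{1}{-26}\right) = 3 \left(2 - \frac{1}{26}\right) = 3 \cdot \frac{51}{26} = \frac{153}{26}$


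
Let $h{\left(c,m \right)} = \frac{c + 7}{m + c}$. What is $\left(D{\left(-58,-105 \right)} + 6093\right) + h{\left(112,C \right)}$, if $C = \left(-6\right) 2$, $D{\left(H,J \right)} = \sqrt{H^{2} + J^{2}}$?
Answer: $\frac{609419}{100} + \sqrt{14389} \approx 6214.1$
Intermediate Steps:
$C = -12$
$h{\left(c,m \right)} = \frac{7 + c}{c + m}$
$\left(D{\left(-58,-105 \right)} + 6093\right) + h{\left(112,C \right)} = \left(\sqrt{\left(-58\right)^{2} + \left(-105\right)^{2}} + 6093\right) + \frac{7 + 112}{112 - 12} = \left(\sqrt{3364 + 11025} + 6093\right) + \frac{1}{100} \cdot 119 = \left(\sqrt{14389} + 6093\right) + \frac{1}{100} \cdot 119 = \left(6093 + \sqrt{14389}\right) + \frac{119}{100} = \frac{609419}{100} + \sqrt{14389}$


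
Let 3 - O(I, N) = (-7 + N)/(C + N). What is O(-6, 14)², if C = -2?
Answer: 841/144 ≈ 5.8403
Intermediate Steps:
O(I, N) = 3 - (-7 + N)/(-2 + N)
O(-6, 14)² = ((1 + 2*14)/(-2 + 14))² = ((1 + 28)/12)² = ((1/12)*29)² = (29/12)² = 841/144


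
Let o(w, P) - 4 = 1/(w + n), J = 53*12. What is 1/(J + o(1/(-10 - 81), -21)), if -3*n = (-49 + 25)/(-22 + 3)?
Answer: 747/476351 ≈ 0.0015682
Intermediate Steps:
J = 636
n = -8/19 (n = -(-49 + 25)/(3*(-22 + 3)) = -(-8)/(-19) = -(-8)*(-1)/19 = -⅓*24/19 = -8/19 ≈ -0.42105)
o(w, P) = 4 + 1/(-8/19 + w) (o(w, P) = 4 + 1/(w - 8/19) = 4 + 1/(-8/19 + w))
1/(J + o(1/(-10 - 81), -21)) = 1/(636 + (-13 + 76/(-10 - 81))/(-8 + 19/(-10 - 81))) = 1/(636 + (-13 + 76/(-91))/(-8 + 19/(-91))) = 1/(636 + (-13 + 76*(-1/91))/(-8 + 19*(-1/91))) = 1/(636 + (-13 - 76/91)/(-8 - 19/91)) = 1/(636 - 1259/91/(-747/91)) = 1/(636 - 91/747*(-1259/91)) = 1/(636 + 1259/747) = 1/(476351/747) = 747/476351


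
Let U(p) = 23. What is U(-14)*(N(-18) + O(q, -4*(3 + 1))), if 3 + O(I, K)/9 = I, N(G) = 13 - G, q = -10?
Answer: -1978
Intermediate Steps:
O(I, K) = -27 + 9*I
U(-14)*(N(-18) + O(q, -4*(3 + 1))) = 23*((13 - 1*(-18)) + (-27 + 9*(-10))) = 23*((13 + 18) + (-27 - 90)) = 23*(31 - 117) = 23*(-86) = -1978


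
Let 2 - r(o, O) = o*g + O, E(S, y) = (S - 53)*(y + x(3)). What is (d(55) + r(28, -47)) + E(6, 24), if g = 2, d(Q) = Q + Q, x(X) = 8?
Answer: -1401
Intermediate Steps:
d(Q) = 2*Q
E(S, y) = (-53 + S)*(8 + y) (E(S, y) = (S - 53)*(y + 8) = (-53 + S)*(8 + y))
r(o, O) = 2 - O - 2*o (r(o, O) = 2 - (o*2 + O) = 2 - (2*o + O) = 2 - (O + 2*o) = 2 + (-O - 2*o) = 2 - O - 2*o)
(d(55) + r(28, -47)) + E(6, 24) = (2*55 + (2 - 1*(-47) - 2*28)) + (-424 - 53*24 + 8*6 + 6*24) = (110 + (2 + 47 - 56)) + (-424 - 1272 + 48 + 144) = (110 - 7) - 1504 = 103 - 1504 = -1401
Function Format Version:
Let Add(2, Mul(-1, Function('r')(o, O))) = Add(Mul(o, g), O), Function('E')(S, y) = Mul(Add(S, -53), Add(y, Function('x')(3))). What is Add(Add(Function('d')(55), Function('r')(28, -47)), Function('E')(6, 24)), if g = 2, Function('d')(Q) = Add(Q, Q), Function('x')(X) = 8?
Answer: -1401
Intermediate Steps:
Function('d')(Q) = Mul(2, Q)
Function('E')(S, y) = Mul(Add(-53, S), Add(8, y)) (Function('E')(S, y) = Mul(Add(S, -53), Add(y, 8)) = Mul(Add(-53, S), Add(8, y)))
Function('r')(o, O) = Add(2, Mul(-1, O), Mul(-2, o)) (Function('r')(o, O) = Add(2, Mul(-1, Add(Mul(o, 2), O))) = Add(2, Mul(-1, Add(Mul(2, o), O))) = Add(2, Mul(-1, Add(O, Mul(2, o)))) = Add(2, Add(Mul(-1, O), Mul(-2, o))) = Add(2, Mul(-1, O), Mul(-2, o)))
Add(Add(Function('d')(55), Function('r')(28, -47)), Function('E')(6, 24)) = Add(Add(Mul(2, 55), Add(2, Mul(-1, -47), Mul(-2, 28))), Add(-424, Mul(-53, 24), Mul(8, 6), Mul(6, 24))) = Add(Add(110, Add(2, 47, -56)), Add(-424, -1272, 48, 144)) = Add(Add(110, -7), -1504) = Add(103, -1504) = -1401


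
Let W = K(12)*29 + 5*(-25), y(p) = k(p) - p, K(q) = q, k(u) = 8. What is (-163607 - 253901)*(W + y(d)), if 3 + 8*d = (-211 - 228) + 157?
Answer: -222636141/2 ≈ -1.1132e+8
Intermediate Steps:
d = -285/8 (d = -3/8 + ((-211 - 228) + 157)/8 = -3/8 + (-439 + 157)/8 = -3/8 + (⅛)*(-282) = -3/8 - 141/4 = -285/8 ≈ -35.625)
y(p) = 8 - p
W = 223 (W = 12*29 + 5*(-25) = 348 - 125 = 223)
(-163607 - 253901)*(W + y(d)) = (-163607 - 253901)*(223 + (8 - 1*(-285/8))) = -417508*(223 + (8 + 285/8)) = -417508*(223 + 349/8) = -417508*2133/8 = -222636141/2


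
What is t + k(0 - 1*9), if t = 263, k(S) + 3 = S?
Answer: 251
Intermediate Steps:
k(S) = -3 + S
t + k(0 - 1*9) = 263 + (-3 + (0 - 1*9)) = 263 + (-3 + (0 - 9)) = 263 + (-3 - 9) = 263 - 12 = 251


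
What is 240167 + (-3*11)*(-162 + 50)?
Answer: 243863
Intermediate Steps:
240167 + (-3*11)*(-162 + 50) = 240167 - 33*(-112) = 240167 + 3696 = 243863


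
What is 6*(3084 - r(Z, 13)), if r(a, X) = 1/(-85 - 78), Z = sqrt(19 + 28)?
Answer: 3016158/163 ≈ 18504.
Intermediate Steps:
Z = sqrt(47) ≈ 6.8557
r(a, X) = -1/163 (r(a, X) = 1/(-163) = -1/163)
6*(3084 - r(Z, 13)) = 6*(3084 - 1*(-1/163)) = 6*(3084 + 1/163) = 6*(502693/163) = 3016158/163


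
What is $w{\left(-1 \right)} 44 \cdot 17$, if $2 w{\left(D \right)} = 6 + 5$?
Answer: $4114$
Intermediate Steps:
$w{\left(D \right)} = \frac{11}{2}$ ($w{\left(D \right)} = \frac{6 + 5}{2} = \frac{1}{2} \cdot 11 = \frac{11}{2}$)
$w{\left(-1 \right)} 44 \cdot 17 = \frac{11}{2} \cdot 44 \cdot 17 = 242 \cdot 17 = 4114$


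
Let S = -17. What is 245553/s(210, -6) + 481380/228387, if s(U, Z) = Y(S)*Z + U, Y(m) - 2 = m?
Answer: 6247280779/7612900 ≈ 820.62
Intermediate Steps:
Y(m) = 2 + m
s(U, Z) = U - 15*Z (s(U, Z) = (2 - 17)*Z + U = -15*Z + U = U - 15*Z)
245553/s(210, -6) + 481380/228387 = 245553/(210 - 15*(-6)) + 481380/228387 = 245553/(210 + 90) + 481380*(1/228387) = 245553/300 + 160460/76129 = 245553*(1/300) + 160460/76129 = 81851/100 + 160460/76129 = 6247280779/7612900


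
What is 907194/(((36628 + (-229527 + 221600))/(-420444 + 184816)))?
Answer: -71253435944/9567 ≈ -7.4478e+6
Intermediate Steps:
907194/(((36628 + (-229527 + 221600))/(-420444 + 184816))) = 907194/(((36628 - 7927)/(-235628))) = 907194/((28701*(-1/235628))) = 907194/(-28701/235628) = 907194*(-235628/28701) = -71253435944/9567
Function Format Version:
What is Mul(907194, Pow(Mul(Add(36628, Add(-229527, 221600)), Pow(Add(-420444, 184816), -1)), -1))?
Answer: Rational(-71253435944, 9567) ≈ -7.4478e+6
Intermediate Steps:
Mul(907194, Pow(Mul(Add(36628, Add(-229527, 221600)), Pow(Add(-420444, 184816), -1)), -1)) = Mul(907194, Pow(Mul(Add(36628, -7927), Pow(-235628, -1)), -1)) = Mul(907194, Pow(Mul(28701, Rational(-1, 235628)), -1)) = Mul(907194, Pow(Rational(-28701, 235628), -1)) = Mul(907194, Rational(-235628, 28701)) = Rational(-71253435944, 9567)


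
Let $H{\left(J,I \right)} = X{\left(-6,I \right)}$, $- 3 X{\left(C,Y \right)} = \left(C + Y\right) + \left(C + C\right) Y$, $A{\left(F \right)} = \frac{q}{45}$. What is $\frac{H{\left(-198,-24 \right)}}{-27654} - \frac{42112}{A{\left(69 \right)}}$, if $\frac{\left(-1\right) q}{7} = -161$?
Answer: $- \frac{3743238517}{2226147} \approx -1681.5$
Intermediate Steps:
$q = 1127$ ($q = \left(-7\right) \left(-161\right) = 1127$)
$A{\left(F \right)} = \frac{1127}{45}$
$X{\left(C,Y \right)} = - \frac{C}{3} - \frac{Y}{3} - \frac{2 C Y}{3}$ ($X{\left(C,Y \right)} = - \frac{\left(C + Y\right) + \left(C + C\right) Y}{3} = - \frac{\left(C + Y\right) + 2 C Y}{3} = - \frac{C + Y + 2 C Y}{3} = - \frac{C}{3} - \frac{Y}{3} - \frac{2 C Y}{3}$)
$H{\left(J,I \right)} = 2 + \frac{11 I}{3}$ ($H{\left(J,I \right)} = \left(- \frac{1}{3}\right) \left(-6\right) - \frac{I}{3} - - 4 I = 2 - \frac{I}{3} + 4 I = 2 + \frac{11 I}{3}$)
$\frac{H{\left(-198,-24 \right)}}{-27654} - \frac{42112}{A{\left(69 \right)}} = \frac{2 + \frac{11}{3} \left(-24\right)}{-27654} - \frac{42112}{\frac{1127}{45}} = \left(2 - 88\right) \left(- \frac{1}{27654}\right) - \frac{270720}{161} = \left(-86\right) \left(- \frac{1}{27654}\right) - \frac{270720}{161} = \frac{43}{13827} - \frac{270720}{161} = - \frac{3743238517}{2226147}$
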